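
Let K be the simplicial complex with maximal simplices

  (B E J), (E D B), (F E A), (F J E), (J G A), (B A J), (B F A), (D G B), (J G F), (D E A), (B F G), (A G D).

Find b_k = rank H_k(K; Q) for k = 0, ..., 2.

b_0 = 1, b_1 = 0, b_2 = 0.

We work with the vertex ordering A < B < D < E < F < G < J. The simplices of K, each written with vertices in increasing order, are:

  0-simplices (7): A, B, D, E, F, G, J
  1-simplices (18): AB, AD, AE, AF, AG, AJ, BD, BE, BF, BG, BJ, DE, DG, EF, EJ, FG, FJ, GJ
  2-simplices (12): ABF, ABJ, ADE, ADG, AEF, AGJ, BDE, BDG, BEJ, BFG, EFJ, FGJ

so the chain groups are C_0 ≅ Z^7, C_1 ≅ Z^18, C_2 ≅ Z^12.

∂_1: C_1 → C_0 sends each edge [p,q] (with p < q) to q − p.
The 7×18 boundary matrix has rank 6 and Smith normal form diag(1,1,1,1,1,1).

∂_2: C_2 → C_1 acts by ∂[p,q,r] = [q,r] − [p,r] + [p,q]. For instance
  ∂AGJ = GJ − AJ + AG,
  ∂AEF = EF − AF + AE.
The 18×12 boundary matrix has rank 12 and Smith normal form diag(1,1,1,1,1,1,1,1,1,1,1,2).

Reading off H_k = ker ∂_k / im ∂_{k+1}:

  H_0: rank C_0 − rank ∂_1 = 7 − 6 = 1, and the invariant factors of ∂_1 are all 1, so H_0 = Z.
  H_1: rank ker ∂_1 − rank ∂_2 = (18 − 6) − 12 = 0, and ∂_2 has invariant factor 2 > 1, so H_1 = Z_2.
  H_2: rank ker ∂_2 − rank ∂_3 = (12 − 12) − 0 = 0, and there is no ∂_3, so H_2 = 0.

As a check, the Euler characteristic is 7 − 18 + 12 = 1, which agrees with 1 − 0 + 0 = 1.
(K is a triangulation of the real projective plane RP^2.)

Hence the Betti numbers are b_0 = 1, b_1 = 0, b_2 = 0.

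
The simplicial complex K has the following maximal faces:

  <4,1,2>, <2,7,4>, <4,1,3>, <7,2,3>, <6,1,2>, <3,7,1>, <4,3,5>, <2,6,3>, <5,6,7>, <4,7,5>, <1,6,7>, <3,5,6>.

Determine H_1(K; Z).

H_1 ≅ Z/2.

We work with the vertex ordering 1 < 2 < 3 < 4 < 5 < 6 < 7. The simplices of K, each written with vertices in increasing order, are:

  0-simplices (7): [1], [2], [3], [4], [5], [6], [7]
  1-simplices (18): [1,2], [1,3], [1,4], [1,6], [1,7], [2,3], [2,4], [2,6], [2,7], [3,4], [3,5], [3,6], [3,7], [4,5], [4,7], [5,6], [5,7], [6,7]
  2-simplices (12): [1,2,4], [1,2,6], [1,3,4], [1,3,7], [1,6,7], [2,3,6], [2,3,7], [2,4,7], [3,4,5], [3,5,6], [4,5,7], [5,6,7]

Hence C_0 ≅ Z^7, C_1 ≅ Z^18, C_2 ≅ Z^12.

∂_1: C_1 → C_0 is given by ∂[p,q] = [q] − [p]. For instance
  ∂[2,4] = [4] − [2].
This gives a 7×18 integer matrix of rank 6; reducing to Smith normal form yields diagonal entries (1,1,1,1,1,1).

∂_2: C_2 → C_1 acts by ∂[p,q,r] = [q,r] − [p,r] + [p,q]. For instance
  ∂[2,4,7] = [4,7] − [2,7] + [2,4],
  ∂[1,3,4] = [3,4] − [1,4] + [1,3].
The 18×12 boundary matrix has rank 12 and Smith normal form diag(1,1,1,1,1,1,1,1,1,1,1,2).

Reading off H_k = ker ∂_k / im ∂_{k+1}:

  H_1: rank ker ∂_1 − rank ∂_2 = (18 − 6) − 12 = 0, and ∂_2 has invariant factor 2 > 1, so H_1 = Z/2.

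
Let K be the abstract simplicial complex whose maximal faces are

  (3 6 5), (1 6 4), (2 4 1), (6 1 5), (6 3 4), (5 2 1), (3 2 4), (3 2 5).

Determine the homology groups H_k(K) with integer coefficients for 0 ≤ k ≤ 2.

H_0 ≅ Z,  H_1 = 0,  H_2 ≅ Z.

We work with the vertex ordering 1 < 2 < 3 < 4 < 5 < 6. The simplices of K, each written with vertices in increasing order, are:

  0-simplices (6): [1], [2], [3], [4], [5], [6]
  1-simplices (12): [1,2], [1,4], [1,5], [1,6], [2,3], [2,4], [2,5], [3,4], [3,5], [3,6], [4,6], [5,6]
  2-simplices (8): [1,2,4], [1,2,5], [1,4,6], [1,5,6], [2,3,4], [2,3,5], [3,4,6], [3,5,6]

so the chain groups are C_0 ≅ Z^6, C_1 ≅ Z^12, C_2 ≅ Z^8.

The boundary map ∂_1: C_1 → C_0 sends each edge [p,q] (with p < q) to q − p.
The resulting 6×12 matrix has rank 5, and its Smith normal form has invariant factors (1,1,1,1,1).

Boundary ∂_2: C_2 → C_1 sends each 2-simplex [p,q,r] to [q,r] − [p,r] + [p,q]. For instance
  ∂[1,2,5] = [2,5] − [1,5] + [1,2],
  ∂[3,4,6] = [4,6] − [3,6] + [3,4].
The resulting 12×8 matrix has rank 7, and its Smith normal form has invariant factors (1,1,1,1,1,1,1).

From H_k ≅ ker(∂_k) / im(∂_{k+1}) we obtain:

  H_0: rank C_0 − rank ∂_1 = 6 − 5 = 1, and the invariant factors of ∂_1 are all 1, so H_0 ≅ Z.
  H_1: rank ker ∂_1 − rank ∂_2 = (12 − 5) − 7 = 0, and the invariant factors of ∂_2 are all 1, so H_1 ≅ 0.
  H_2: rank ker ∂_2 − rank ∂_3 = (8 − 7) − 0 = 1, and there is no ∂_3, so H_2 ≅ Z.

As a check, the Euler characteristic is 6 − 12 + 8 = 2, which agrees with 1 − 0 + 1 = 2.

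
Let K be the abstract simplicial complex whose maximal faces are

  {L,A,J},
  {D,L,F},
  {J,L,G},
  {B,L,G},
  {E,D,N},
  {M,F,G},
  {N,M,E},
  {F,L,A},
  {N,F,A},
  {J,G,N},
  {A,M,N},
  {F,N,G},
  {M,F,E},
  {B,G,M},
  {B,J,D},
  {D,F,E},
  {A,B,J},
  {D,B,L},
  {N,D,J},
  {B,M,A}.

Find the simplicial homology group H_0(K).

Take the total order A < B < D < E < F < G < J < L < M < N on the vertex set. Then K (dimension 2) consists of the simplices:

  0-simplices (10): A, B, D, E, F, G, J, L, M, N
  1-simplices (30): AB, AF, AJ, AL, AM, AN, BD, BG, BJ, BL, BM, DE, DF, DJ, DL, DN, EF, EM, EN, FG, FL, FM, FN, GJ, GL, GM, GN, JL, JN, MN
  2-simplices (20): ABJ, ABM, AFL, AFN, AJL, AMN, BDJ, BDL, BGL, BGM, DEF, DEN, DFL, DJN, EFM, EMN, FGM, FGN, GJL, GJN

so the chain groups are C_0 ≅ Z^10, C_1 ≅ Z^30, C_2 ≅ Z^20.

∂_1: C_1 → C_0 maps an edge to its endpoints' difference, ∂[p,q] = q − p. For instance
  ∂BL = L − B.
This gives a 10×30 integer matrix of rank 9; reducing to Smith normal form yields diagonal entries (1,1,1,1,1,1,1,1,1).

∂_2: C_2 → C_1 maps a triangle to the signed sum of its edges. For instance
  ∂BDJ = DJ − BJ + BD,
  ∂DEF = EF − DF + DE.
The resulting 30×20 matrix has rank 20, and its Smith normal form has invariant factors (1,1,1,1,1,1,1,1,1,1,1,1,1,1,1,1,1,1,1,2).

Now H_k = ker ∂_k / im ∂_{k+1}, so:

  H_0: rank C_0 − rank ∂_1 = 10 − 9 = 1, and the invariant factors of ∂_1 are all 1, so H_0 ≅ Z.

(K is a triangulation of the Klein bottle.)

H_0 = Z.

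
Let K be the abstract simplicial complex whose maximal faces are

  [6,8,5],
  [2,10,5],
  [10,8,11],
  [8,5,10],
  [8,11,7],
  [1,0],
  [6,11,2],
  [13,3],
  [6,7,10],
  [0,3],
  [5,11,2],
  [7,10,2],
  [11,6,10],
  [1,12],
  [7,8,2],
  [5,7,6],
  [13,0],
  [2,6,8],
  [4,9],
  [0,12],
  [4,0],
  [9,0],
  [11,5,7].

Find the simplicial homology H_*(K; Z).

Fix the vertex order 0 < 1 < 2 < 3 < 4 < 5 < 6 < 7 < 8 < 9 < 10 < 11 < 12 < 13 and write every simplex with vertices in increasing order. Then dim K = 2 and the simplices of K are:

  0-simplices (14): [0], [1], [2], [3], [4], [5], [6], [7], [8], [9], [10], [11], [12], [13]
  1-simplices (30): (30 of them)
  2-simplices (14): [2,5,10], [2,5,11], [2,6,8], [2,6,11], [2,7,8], [2,7,10], [5,6,7], [5,6,8], [5,7,11], [5,8,10], [6,7,10], [6,10,11], [7,8,11], [8,10,11]

giving chain groups C_0 ≅ Z^14, C_1 ≅ Z^30, C_2 ≅ Z^14.

∂_1: C_1 → C_0 is given by ∂[p,q] = [q] − [p]. For instance
  ∂[2,7] = [7] − [2].
This gives a 14×30 integer matrix of rank 12; reducing to Smith normal form yields diagonal entries (1,1,1,1,1,1,1,1,1,1,1,1).

The boundary map ∂_2: C_2 → C_1 acts by ∂[p,q,r] = [q,r] − [p,r] + [p,q]. For instance
  ∂[5,6,7] = [6,7] − [5,7] + [5,6],
  ∂[5,6,8] = [6,8] − [5,8] + [5,6].
This gives a 30×14 integer matrix of rank 13; reducing to Smith normal form yields diagonal entries (1,1,1,1,1,1,1,1,1,1,1,1,1).

Computing H_k = (kernel of ∂_k) / (image of ∂_{k+1}):

  H_0: rank C_0 − rank ∂_1 = 14 − 12 = 2, and the invariant factors of ∂_1 are all 1, so H_0 = Z^2.
  H_1: rank ker ∂_1 − rank ∂_2 = (30 − 12) − 13 = 5, and the invariant factors of ∂_2 are all 1, so H_1 = Z^5.
  H_2: rank ker ∂_2 − rank ∂_3 = (14 − 13) − 0 = 1, and there is no ∂_3, so H_2 = Z.

As a check, the Euler characteristic is 14 − 30 + 14 = -2, which agrees with 2 − 5 + 1 = -2.

H_0 ≅ Z^2,  H_1 ≅ Z^5,  H_2 ≅ Z.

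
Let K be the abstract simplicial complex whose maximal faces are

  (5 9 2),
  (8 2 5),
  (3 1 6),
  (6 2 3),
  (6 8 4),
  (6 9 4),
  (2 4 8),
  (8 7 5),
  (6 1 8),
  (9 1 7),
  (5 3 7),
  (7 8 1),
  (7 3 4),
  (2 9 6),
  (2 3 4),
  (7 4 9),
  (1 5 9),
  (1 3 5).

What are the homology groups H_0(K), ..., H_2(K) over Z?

Order the vertices as 1 < 2 < 3 < 4 < 5 < 6 < 7 < 8 < 9. Listing each simplex with vertices in this order, K has dimension 2 with simplices:

  0-simplices (9): [1], [2], [3], [4], [5], [6], [7], [8], [9]
  1-simplices (27): (27 of them)
  2-simplices (18): [1,3,5], [1,3,6], [1,5,9], [1,6,8], [1,7,8], [1,7,9], [2,3,4], [2,3,6], [2,4,8], [2,5,8], [2,5,9], [2,6,9], [3,4,7], [3,5,7], [4,6,8], [4,6,9], [4,7,9], [5,7,8]

so the chain groups are C_0 ≅ Z^9, C_1 ≅ Z^27, C_2 ≅ Z^18.

The boundary map ∂_1: C_1 → C_0 sends each edge [p,q] (with p < q) to q − p.
As a 9×27 matrix over Z this has rank 8, with invariant factors (1,1,1,1,1,1,1,1).

Boundary ∂_2: C_2 → C_1 sends each 2-simplex [p,q,r] to [q,r] − [p,r] + [p,q]. For instance
  ∂[1,5,9] = [5,9] − [1,9] + [1,5],
  ∂[2,5,9] = [5,9] − [2,9] + [2,5].
This gives a 27×18 integer matrix of rank 18; reducing to Smith normal form yields diagonal entries (1,1,1,1,1,1,1,1,1,1,1,1,1,1,1,1,1,2).

Computing H_k = (kernel of ∂_k) / (image of ∂_{k+1}):

  H_0: rank C_0 − rank ∂_1 = 9 − 8 = 1, and the invariant factors of ∂_1 are all 1, so H_0 ≅ Z.
  H_1: rank ker ∂_1 − rank ∂_2 = (27 − 8) − 18 = 1, and ∂_2 has invariant factor 2 > 1, so H_1 ≅ Z ⊕ Z/2.
  H_2: rank ker ∂_2 − rank ∂_3 = (18 − 18) − 0 = 0, and there is no ∂_3, so H_2 ≅ 0.

H_0 ≅ Z,  H_1 ≅ Z ⊕ Z/2,  H_2 = 0.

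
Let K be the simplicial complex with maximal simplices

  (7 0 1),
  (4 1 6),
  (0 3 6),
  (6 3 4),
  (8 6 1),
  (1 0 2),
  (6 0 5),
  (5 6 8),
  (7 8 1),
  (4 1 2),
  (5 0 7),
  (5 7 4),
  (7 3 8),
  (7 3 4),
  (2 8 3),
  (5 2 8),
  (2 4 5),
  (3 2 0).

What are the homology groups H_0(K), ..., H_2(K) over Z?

Order the vertices as 0 < 1 < 2 < 3 < 4 < 5 < 6 < 7 < 8. Listing each simplex with vertices in this order, K has dimension 2 with simplices:

  0-simplices (9): [0], [1], [2], [3], [4], [5], [6], [7], [8]
  1-simplices (27): (27 of them)
  2-simplices (18): [0,1,2], [0,1,7], [0,2,3], [0,3,6], [0,5,6], [0,5,7], [1,2,4], [1,4,6], [1,6,8], [1,7,8], [2,3,8], [2,4,5], [2,5,8], [3,4,6], [3,4,7], [3,7,8], [4,5,7], [5,6,8]

so the chain groups are C_0 ≅ Z^9, C_1 ≅ Z^27, C_2 ≅ Z^18.

Boundary ∂_1: C_1 → C_0 sends each edge [p,q] (with p < q) to q − p.
This gives a 9×27 integer matrix of rank 8; reducing to Smith normal form yields diagonal entries (1,1,1,1,1,1,1,1).

The boundary map ∂_2: C_2 → C_1 maps a triangle to the signed sum of its edges. For instance
  ∂[2,3,8] = [3,8] − [2,8] + [2,3],
  ∂[3,4,7] = [4,7] − [3,7] + [3,4].
As a 27×18 matrix over Z this has rank 17, with invariant factors (1,1,1,1,1,1,1,1,1,1,1,1,1,1,1,1,1).

Now H_k = ker ∂_k / im ∂_{k+1}, so:

  H_0: rank C_0 − rank ∂_1 = 9 − 8 = 1, and the invariant factors of ∂_1 are all 1, so H_0 = Z.
  H_1: rank ker ∂_1 − rank ∂_2 = (27 − 8) − 17 = 2, and the invariant factors of ∂_2 are all 1, so H_1 = Z^2.
  H_2: rank ker ∂_2 − rank ∂_3 = (18 − 17) − 0 = 1, and there is no ∂_3, so H_2 = Z.

As a check, the Euler characteristic is 9 − 27 + 18 = 0, which agrees with 1 − 2 + 1 = 0.

H_0 = Z,  H_1 = Z^2,  H_2 = Z.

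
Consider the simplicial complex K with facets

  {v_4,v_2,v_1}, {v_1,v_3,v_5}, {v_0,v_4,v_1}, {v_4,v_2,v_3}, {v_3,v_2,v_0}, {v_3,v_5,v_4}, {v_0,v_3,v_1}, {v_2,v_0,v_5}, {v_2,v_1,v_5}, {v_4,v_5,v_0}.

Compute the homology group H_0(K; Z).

Order the vertices as v_0 < v_1 < v_2 < v_3 < v_4 < v_5. Listing each simplex with vertices in this order, K has dimension 2 with simplices:

  0-simplices (6): [v_0], [v_1], [v_2], [v_3], [v_4], [v_5]
  1-simplices (15): (15 of them)
  2-simplices (10): [v_0,v_1,v_3], [v_0,v_1,v_4], [v_0,v_2,v_3], [v_0,v_2,v_5], [v_0,v_4,v_5], [v_1,v_2,v_4], [v_1,v_2,v_5], [v_1,v_3,v_5], [v_2,v_3,v_4], [v_3,v_4,v_5]

Hence C_0 ≅ Z^6, C_1 ≅ Z^15, C_2 ≅ Z^10.

The boundary map ∂_1: C_1 → C_0 maps an edge to its endpoints' difference, ∂[p,q] = q − p. For instance
  ∂[v_3,v_4] = [v_4] − [v_3].
The 6×15 boundary matrix has rank 5 and Smith normal form diag(1,1,1,1,1).

Boundary ∂_2: C_2 → C_1 sends each 2-simplex [p,q,r] to [q,r] − [p,r] + [p,q]. For instance
  ∂[v_1,v_2,v_4] = [v_2,v_4] − [v_1,v_4] + [v_1,v_2],
  ∂[v_1,v_3,v_5] = [v_3,v_5] − [v_1,v_5] + [v_1,v_3].
This gives a 15×10 integer matrix of rank 10; reducing to Smith normal form yields diagonal entries (1,1,1,1,1,1,1,1,1,2).

From H_k ≅ ker(∂_k) / im(∂_{k+1}) we obtain:

  H_0: rank C_0 − rank ∂_1 = 6 − 5 = 1, and the invariant factors of ∂_1 are all 1, so H_0 = Z.

H_0 ≅ Z.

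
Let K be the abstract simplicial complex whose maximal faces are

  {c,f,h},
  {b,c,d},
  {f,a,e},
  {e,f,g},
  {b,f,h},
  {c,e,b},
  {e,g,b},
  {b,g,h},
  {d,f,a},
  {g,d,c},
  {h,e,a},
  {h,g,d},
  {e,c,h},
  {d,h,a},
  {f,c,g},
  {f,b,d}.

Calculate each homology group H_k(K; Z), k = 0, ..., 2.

H_0 = Z,  H_1 = Z^2,  H_2 = Z.

Fix the vertex order a < b < c < d < e < f < g < h and write every simplex with vertices in increasing order. Then dim K = 2 and the simplices of K are:

  0-simplices (8): a, b, c, d, e, f, g, h
  1-simplices (24): ad, ae, af, ah, bc, bd, be, bf, bg, bh, cd, ce, cf, cg, ch, df, dg, dh, ef, eg, eh, fg, fh, gh
  2-simplices (16): adf, adh, aef, aeh, bcd, bce, bdf, beg, bfh, bgh, cdg, ceh, cfg, cfh, dgh, efg

so the chain groups are C_0 ≅ Z^8, C_1 ≅ Z^24, C_2 ≅ Z^16.

Boundary ∂_1: C_1 → C_0 is given by ∂[p,q] = [q] − [p]. For instance
  ∂fg = g − f.
This gives a 8×24 integer matrix of rank 7; reducing to Smith normal form yields diagonal entries (1,1,1,1,1,1,1).

∂_2: C_2 → C_1 sends each 2-simplex [p,q,r] to [q,r] − [p,r] + [p,q]. For instance
  ∂cfh = fh − ch + cf,
  ∂bcd = cd − bd + bc.
The 24×16 boundary matrix has rank 15 and Smith normal form diag(1,1,1,1,1,1,1,1,1,1,1,1,1,1,1).

From H_k ≅ ker(∂_k) / im(∂_{k+1}) we obtain:

  H_0: rank C_0 − rank ∂_1 = 8 − 7 = 1, and the invariant factors of ∂_1 are all 1, so H_0 = Z.
  H_1: rank ker ∂_1 − rank ∂_2 = (24 − 7) − 15 = 2, and the invariant factors of ∂_2 are all 1, so H_1 = Z^2.
  H_2: rank ker ∂_2 − rank ∂_3 = (16 − 15) − 0 = 1, and there is no ∂_3, so H_2 = Z.

As a check, the Euler characteristic is 8 − 24 + 16 = 0, which agrees with 1 − 2 + 1 = 0.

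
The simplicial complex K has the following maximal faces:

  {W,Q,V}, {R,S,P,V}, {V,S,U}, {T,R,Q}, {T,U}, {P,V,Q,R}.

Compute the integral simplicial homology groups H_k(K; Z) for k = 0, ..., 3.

H_0 = Z,  H_1 = Z,  H_2 = 0,  H_3 = 0.

Take the total order P < Q < R < S < T < U < V < W on the vertex set. Then K (dimension 3) consists of the simplices:

  0-simplices (8): P, Q, R, S, T, U, V, W
  1-simplices (16): PQ, PR, PS, PV, QR, QT, QV, QW, RS, RT, RV, SU, SV, TU, UV, VW
  2-simplices (10): PQR, PQV, PRS, PRV, PSV, QRT, QRV, QVW, RSV, SUV
  3-simplices (2): PQRV, PRSV

giving chain groups C_0 ≅ Z^8, C_1 ≅ Z^16, C_2 ≅ Z^10, C_3 ≅ Z^2.

∂_1: C_1 → C_0 sends each edge [p,q] (with p < q) to q − p. For instance
  ∂SU = U − S.
The resulting 8×16 matrix has rank 7, and its Smith normal form has invariant factors (1,1,1,1,1,1,1).

Boundary ∂_2: C_2 → C_1 acts by ∂[p,q,r] = [q,r] − [p,r] + [p,q]. For instance
  ∂PRS = RS − PS + PR,
  ∂PRV = RV − PV + PR.
As a 16×10 matrix over Z this has rank 8, with invariant factors (1,1,1,1,1,1,1,1).

∂_3: C_3 → C_2 sends each 3-simplex σ to the alternating sum Σ_i (−1)^i (σ with its i-th vertex removed). For instance
  ∂PQRV = QRV − PRV + PQV − PQR,
  ∂PRSV = RSV − PSV + PRV − PRS.
The 10×2 boundary matrix has rank 2 and Smith normal form diag(1,1).

From H_k ≅ ker(∂_k) / im(∂_{k+1}) we obtain:

  H_0: rank C_0 − rank ∂_1 = 8 − 7 = 1, and the invariant factors of ∂_1 are all 1, so H_0 ≅ Z.
  H_1: rank ker ∂_1 − rank ∂_2 = (16 − 7) − 8 = 1, and the invariant factors of ∂_2 are all 1, so H_1 ≅ Z.
  H_2: rank ker ∂_2 − rank ∂_3 = (10 − 8) − 2 = 0, and the invariant factors of ∂_3 are all 1, so H_2 ≅ 0.
  H_3: rank ker ∂_3 − rank ∂_4 = (2 − 2) − 0 = 0, and there is no ∂_4, so H_3 ≅ 0.

As a check, the Euler characteristic is 8 − 16 + 10 − 2 = 0, which agrees with 1 − 1 + 0 − 0 = 0.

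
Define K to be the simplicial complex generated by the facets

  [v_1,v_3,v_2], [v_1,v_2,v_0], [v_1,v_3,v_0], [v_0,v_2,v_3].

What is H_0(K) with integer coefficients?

We work with the vertex ordering v_0 < v_1 < v_2 < v_3. The simplices of K, each written with vertices in increasing order, are:

  0-simplices (4): [v_0], [v_1], [v_2], [v_3]
  1-simplices (6): [v_0,v_1], [v_0,v_2], [v_0,v_3], [v_1,v_2], [v_1,v_3], [v_2,v_3]
  2-simplices (4): [v_0,v_1,v_2], [v_0,v_1,v_3], [v_0,v_2,v_3], [v_1,v_2,v_3]

giving chain groups C_0 ≅ Z^4, C_1 ≅ Z^6, C_2 ≅ Z^4.

The boundary map ∂_1: C_1 → C_0 is given by ∂[p,q] = [q] − [p].
The resulting 4×6 matrix has rank 3, and its Smith normal form has invariant factors (1,1,1).

The boundary map ∂_2: C_2 → C_1 acts by ∂[p,q,r] = [q,r] − [p,r] + [p,q]. For instance
  ∂[v_0,v_1,v_2] = [v_1,v_2] − [v_0,v_2] + [v_0,v_1],
  ∂[v_0,v_1,v_3] = [v_1,v_3] − [v_0,v_3] + [v_0,v_1].
As a 6×4 matrix over Z this has rank 3, with invariant factors (1,1,1).

Reading off H_k = ker ∂_k / im ∂_{k+1}:

  H_0: rank C_0 − rank ∂_1 = 4 − 3 = 1, and the invariant factors of ∂_1 are all 1, so H_0 ≅ Z.

H_0 = Z.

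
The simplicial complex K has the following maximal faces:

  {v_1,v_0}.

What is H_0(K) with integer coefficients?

Order the vertices as v_0 < v_1. Listing each simplex with vertices in this order, K has dimension 1 with simplices:

  0-simplices (2): [v_0], [v_1]
  1-simplices (1): [v_0,v_1]

giving chain groups C_0 ≅ Z^2, C_1 ≅ Z^1.

The boundary map ∂_1: C_1 → C_0 maps an edge to its endpoints' difference, ∂[p,q] = q − p. For instance
  ∂[v_0,v_1] = [v_1] − [v_0].
The resulting 2×1 matrix has rank 1, and its Smith normal form has invariant factors (1).

Computing H_k = (kernel of ∂_k) / (image of ∂_{k+1}):

  H_0: rank C_0 − rank ∂_1 = 2 − 1 = 1, and the invariant factors of ∂_1 are all 1, so H_0 = Z.

H_0 = Z.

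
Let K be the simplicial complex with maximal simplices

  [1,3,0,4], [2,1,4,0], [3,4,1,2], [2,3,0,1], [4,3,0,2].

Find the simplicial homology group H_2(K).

Order the vertices as 0 < 1 < 2 < 3 < 4. Listing each simplex with vertices in this order, K has dimension 3 with simplices:

  0-simplices (5): [0], [1], [2], [3], [4]
  1-simplices (10): [0,1], [0,2], [0,3], [0,4], [1,2], [1,3], [1,4], [2,3], [2,4], [3,4]
  2-simplices (10): [0,1,2], [0,1,3], [0,1,4], [0,2,3], [0,2,4], [0,3,4], [1,2,3], [1,2,4], [1,3,4], [2,3,4]
  3-simplices (5): [0,1,2,3], [0,1,2,4], [0,1,3,4], [0,2,3,4], [1,2,3,4]

giving chain groups C_0 ≅ Z^5, C_1 ≅ Z^10, C_2 ≅ Z^10, C_3 ≅ Z^5.

Boundary ∂_1: C_1 → C_0 maps an edge to its endpoints' difference, ∂[p,q] = q − p.
As a 5×10 matrix over Z this has rank 4, with invariant factors (1,1,1,1).

Boundary ∂_2: C_2 → C_1 maps a triangle to the signed sum of its edges. For instance
  ∂[2,3,4] = [3,4] − [2,4] + [2,3],
  ∂[1,3,4] = [3,4] − [1,4] + [1,3].
This gives a 10×10 integer matrix of rank 6; reducing to Smith normal form yields diagonal entries (1,1,1,1,1,1).

∂_3: C_3 → C_2 sends each 3-simplex σ to the alternating sum Σ_i (−1)^i (σ with its i-th vertex removed). For instance
  ∂[0,1,2,3] = [1,2,3] − [0,2,3] + [0,1,3] − [0,1,2],
  ∂[0,1,2,4] = [1,2,4] − [0,2,4] + [0,1,4] − [0,1,2].
This gives a 10×5 integer matrix of rank 4; reducing to Smith normal form yields diagonal entries (1,1,1,1).

Now H_k = ker ∂_k / im ∂_{k+1}, so:

  H_2: rank ker ∂_2 − rank ∂_3 = (10 − 6) − 4 = 0, and the invariant factors of ∂_3 are all 1, so H_2 ≅ 0.

(K is a triangulation of the 3-sphere S^3.)

H_2 = 0.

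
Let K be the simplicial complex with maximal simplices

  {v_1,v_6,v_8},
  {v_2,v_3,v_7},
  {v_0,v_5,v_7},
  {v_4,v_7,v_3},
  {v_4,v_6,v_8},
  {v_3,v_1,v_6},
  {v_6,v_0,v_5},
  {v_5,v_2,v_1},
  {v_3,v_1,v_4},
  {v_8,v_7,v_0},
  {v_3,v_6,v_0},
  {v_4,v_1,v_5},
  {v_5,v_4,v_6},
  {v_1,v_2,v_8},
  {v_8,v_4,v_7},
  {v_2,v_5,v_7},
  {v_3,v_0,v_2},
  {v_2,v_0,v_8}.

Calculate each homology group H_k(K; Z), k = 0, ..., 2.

H_0 ≅ Z,  H_1 ≅ Z ⊕ Z/2,  H_2 = 0.

K has 9 vertices, 27 edges, 18 triangles.
rank ∂_0 = 0, rank ∂_1 = 8 ⇒ b_0 = 9 − 0 − 8 = 1; all invariant factors of ∂_1 are 1 so no torsion. So H_0 ≅ Z.
rank ∂_1 = 8, rank ∂_2 = 18 ⇒ b_1 = 27 − 8 − 18 = 1; ∂_2 has invariant factor(s) [2] giving torsion. So H_1 ≅ Z ⊕ Z/2.
rank ∂_2 = 18, rank ∂_3 = 0 ⇒ b_2 = 18 − 18 − 0 = 0. So H_2 ≅ 0.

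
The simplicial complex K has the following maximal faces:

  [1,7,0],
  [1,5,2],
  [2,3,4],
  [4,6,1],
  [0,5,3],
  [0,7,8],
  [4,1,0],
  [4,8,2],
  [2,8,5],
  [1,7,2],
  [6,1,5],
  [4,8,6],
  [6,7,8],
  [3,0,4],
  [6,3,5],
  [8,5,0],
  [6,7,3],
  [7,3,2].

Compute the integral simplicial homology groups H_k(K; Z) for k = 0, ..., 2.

Fix the vertex order 0 < 1 < 2 < 3 < 4 < 5 < 6 < 7 < 8 and write every simplex with vertices in increasing order. Then dim K = 2 and the simplices of K are:

  0-simplices (9): [0], [1], [2], [3], [4], [5], [6], [7], [8]
  1-simplices (27): (27 of them)
  2-simplices (18): [0,1,4], [0,1,7], [0,3,4], [0,3,5], [0,5,8], [0,7,8], [1,2,5], [1,2,7], [1,4,6], [1,5,6], [2,3,4], [2,3,7], [2,4,8], [2,5,8], [3,5,6], [3,6,7], [4,6,8], [6,7,8]

giving chain groups C_0 ≅ Z^9, C_1 ≅ Z^27, C_2 ≅ Z^18.

The boundary map ∂_1: C_1 → C_0 maps an edge to its endpoints' difference, ∂[p,q] = q − p.
As a 9×27 matrix over Z this has rank 8, with invariant factors (1,1,1,1,1,1,1,1).

∂_2: C_2 → C_1 maps a triangle to the signed sum of its edges. For instance
  ∂[1,5,6] = [5,6] − [1,6] + [1,5],
  ∂[6,7,8] = [7,8] − [6,8] + [6,7].
This gives a 27×18 integer matrix of rank 17; reducing to Smith normal form yields diagonal entries (1,1,1,1,1,1,1,1,1,1,1,1,1,1,1,1,1).

From H_k ≅ ker(∂_k) / im(∂_{k+1}) we obtain:

  H_0: rank C_0 − rank ∂_1 = 9 − 8 = 1, and the invariant factors of ∂_1 are all 1, so H_0 ≅ Z.
  H_1: rank ker ∂_1 − rank ∂_2 = (27 − 8) − 17 = 2, and the invariant factors of ∂_2 are all 1, so H_1 ≅ Z^2.
  H_2: rank ker ∂_2 − rank ∂_3 = (18 − 17) − 0 = 1, and there is no ∂_3, so H_2 ≅ Z.

(K is a triangulation of the torus T^2.)

H_0 ≅ Z,  H_1 ≅ Z^2,  H_2 ≅ Z.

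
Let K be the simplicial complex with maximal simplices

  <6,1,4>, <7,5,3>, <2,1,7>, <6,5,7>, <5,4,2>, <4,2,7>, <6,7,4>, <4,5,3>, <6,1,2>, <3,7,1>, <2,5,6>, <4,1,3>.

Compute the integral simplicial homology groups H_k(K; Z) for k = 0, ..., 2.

K has 7 vertices, 18 edges, 12 triangles.
rank ∂_0 = 0, rank ∂_1 = 6 ⇒ b_0 = 7 − 0 − 6 = 1; all invariant factors of ∂_1 are 1 so no torsion. So H_0 ≅ Z.
rank ∂_1 = 6, rank ∂_2 = 12 ⇒ b_1 = 18 − 6 − 12 = 0; ∂_2 has invariant factor(s) [2] giving torsion. So H_1 ≅ Z/2.
rank ∂_2 = 12, rank ∂_3 = 0 ⇒ b_2 = 12 − 12 − 0 = 0. So H_2 ≅ 0.

H_0 = Z,  H_1 = Z/2,  H_2 = 0.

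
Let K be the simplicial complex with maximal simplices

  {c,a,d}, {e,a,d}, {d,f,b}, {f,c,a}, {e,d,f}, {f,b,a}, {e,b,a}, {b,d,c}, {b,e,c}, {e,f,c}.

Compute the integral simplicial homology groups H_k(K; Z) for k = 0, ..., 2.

H_0 = Z,  H_1 = Z/2,  H_2 = 0.

Take the total order a < b < c < d < e < f on the vertex set. Then K (dimension 2) consists of the simplices:

  0-simplices (6): a, b, c, d, e, f
  1-simplices (15): ab, ac, ad, ae, af, bc, bd, be, bf, cd, ce, cf, de, df, ef
  2-simplices (10): abe, abf, acd, acf, ade, bcd, bce, bdf, cef, def

giving chain groups C_0 ≅ Z^6, C_1 ≅ Z^15, C_2 ≅ Z^10.

The boundary map ∂_1: C_1 → C_0 is given by ∂[p,q] = [q] − [p].
The 6×15 boundary matrix has rank 5 and Smith normal form diag(1,1,1,1,1).

Boundary ∂_2: C_2 → C_1 maps a triangle to the signed sum of its edges. For instance
  ∂cef = ef − cf + ce,
  ∂bdf = df − bf + bd.
The resulting 15×10 matrix has rank 10, and its Smith normal form has invariant factors (1,1,1,1,1,1,1,1,1,2).

Reading off H_k = ker ∂_k / im ∂_{k+1}:

  H_0: rank C_0 − rank ∂_1 = 6 − 5 = 1, and the invariant factors of ∂_1 are all 1, so H_0 = Z.
  H_1: rank ker ∂_1 − rank ∂_2 = (15 − 5) − 10 = 0, and ∂_2 has invariant factor 2 > 1, so H_1 = Z/2.
  H_2: rank ker ∂_2 − rank ∂_3 = (10 − 10) − 0 = 0, and there is no ∂_3, so H_2 = 0.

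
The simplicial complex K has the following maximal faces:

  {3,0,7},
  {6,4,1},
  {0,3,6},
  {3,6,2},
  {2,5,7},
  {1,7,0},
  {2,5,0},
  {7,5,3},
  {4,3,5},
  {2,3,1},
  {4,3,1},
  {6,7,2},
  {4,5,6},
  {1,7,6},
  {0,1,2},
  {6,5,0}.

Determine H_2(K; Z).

We work with the vertex ordering 0 < 1 < 2 < 3 < 4 < 5 < 6 < 7. The simplices of K, each written with vertices in increasing order, are:

  0-simplices (8): [0], [1], [2], [3], [4], [5], [6], [7]
  1-simplices (24): (24 of them)
  2-simplices (16): [0,1,2], [0,1,7], [0,2,5], [0,3,6], [0,3,7], [0,5,6], [1,2,3], [1,3,4], [1,4,6], [1,6,7], [2,3,6], [2,5,7], [2,6,7], [3,4,5], [3,5,7], [4,5,6]

Hence C_0 ≅ Z^8, C_1 ≅ Z^24, C_2 ≅ Z^16.

Boundary ∂_1: C_1 → C_0 maps an edge to its endpoints' difference, ∂[p,q] = q − p. For instance
  ∂[2,6] = [6] − [2].
As a 8×24 matrix over Z this has rank 7, with invariant factors (1,1,1,1,1,1,1).

Boundary ∂_2: C_2 → C_1 maps a triangle to the signed sum of its edges. For instance
  ∂[0,1,2] = [1,2] − [0,2] + [0,1],
  ∂[1,2,3] = [2,3] − [1,3] + [1,2].
This gives a 24×16 integer matrix of rank 15; reducing to Smith normal form yields diagonal entries (1,1,1,1,1,1,1,1,1,1,1,1,1,1,1).

Computing H_k = (kernel of ∂_k) / (image of ∂_{k+1}):

  H_2: rank ker ∂_2 − rank ∂_3 = (16 − 15) − 0 = 1, and there is no ∂_3, so H_2 = Z.

H_2 ≅ Z.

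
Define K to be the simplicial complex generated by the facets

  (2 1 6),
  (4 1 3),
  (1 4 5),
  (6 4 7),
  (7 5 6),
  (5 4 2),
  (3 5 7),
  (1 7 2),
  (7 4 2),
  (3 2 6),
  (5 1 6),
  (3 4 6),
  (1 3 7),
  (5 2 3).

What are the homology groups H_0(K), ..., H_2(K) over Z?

H_0 ≅ Z,  H_1 ≅ Z^2,  H_2 ≅ Z.

Take the total order 1 < 2 < 3 < 4 < 5 < 6 < 7 on the vertex set. Then K (dimension 2) consists of the simplices:

  0-simplices (7): [1], [2], [3], [4], [5], [6], [7]
  1-simplices (21): [1,2], [1,3], [1,4], [1,5], [1,6], [1,7], [2,3], [2,4], [2,5], [2,6], [2,7], [3,4], [3,5], [3,6], [3,7], [4,5], [4,6], [4,7], [5,6], [5,7], [6,7]
  2-simplices (14): [1,2,6], [1,2,7], [1,3,4], [1,3,7], [1,4,5], [1,5,6], [2,3,5], [2,3,6], [2,4,5], [2,4,7], [3,4,6], [3,5,7], [4,6,7], [5,6,7]

giving chain groups C_0 ≅ Z^7, C_1 ≅ Z^21, C_2 ≅ Z^14.

∂_1: C_1 → C_0 maps an edge to its endpoints' difference, ∂[p,q] = q − p.
The resulting 7×21 matrix has rank 6, and its Smith normal form has invariant factors (1,1,1,1,1,1).

The boundary map ∂_2: C_2 → C_1 acts by ∂[p,q,r] = [q,r] − [p,r] + [p,q]. For instance
  ∂[1,4,5] = [4,5] − [1,5] + [1,4],
  ∂[1,5,6] = [5,6] − [1,6] + [1,5].
The resulting 21×14 matrix has rank 13, and its Smith normal form has invariant factors (1,1,1,1,1,1,1,1,1,1,1,1,1).

Now H_k = ker ∂_k / im ∂_{k+1}, so:

  H_0: rank C_0 − rank ∂_1 = 7 − 6 = 1, and the invariant factors of ∂_1 are all 1, so H_0 = Z.
  H_1: rank ker ∂_1 − rank ∂_2 = (21 − 6) − 13 = 2, and the invariant factors of ∂_2 are all 1, so H_1 = Z^2.
  H_2: rank ker ∂_2 − rank ∂_3 = (14 − 13) − 0 = 1, and there is no ∂_3, so H_2 = Z.

(K is a triangulation of the torus T^2.)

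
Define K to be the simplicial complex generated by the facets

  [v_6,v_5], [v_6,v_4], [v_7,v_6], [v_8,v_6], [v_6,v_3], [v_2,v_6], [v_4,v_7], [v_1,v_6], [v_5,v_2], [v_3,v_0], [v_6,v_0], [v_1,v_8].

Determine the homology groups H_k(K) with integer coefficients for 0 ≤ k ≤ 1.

Take the total order v_0 < v_1 < v_2 < v_3 < v_4 < v_5 < v_6 < v_7 < v_8 on the vertex set. Then K (dimension 1) consists of the simplices:

  0-simplices (9): [v_0], [v_1], [v_2], [v_3], [v_4], [v_5], [v_6], [v_7], [v_8]
  1-simplices (12): [v_0,v_3], [v_0,v_6], [v_1,v_6], [v_1,v_8], [v_2,v_5], [v_2,v_6], [v_3,v_6], [v_4,v_6], [v_4,v_7], [v_5,v_6], [v_6,v_7], [v_6,v_8]

giving chain groups C_0 ≅ Z^9, C_1 ≅ Z^12.

Boundary ∂_1: C_1 → C_0 maps an edge to its endpoints' difference, ∂[p,q] = q − p.
The resulting 9×12 matrix has rank 8, and its Smith normal form has invariant factors (1,1,1,1,1,1,1,1).

From H_k ≅ ker(∂_k) / im(∂_{k+1}) we obtain:

  H_0: rank C_0 − rank ∂_1 = 9 − 8 = 1, and the invariant factors of ∂_1 are all 1, so H_0 = Z.
  H_1: rank ker ∂_1 − rank ∂_2 = (12 − 8) − 0 = 4, and there is no ∂_2, so H_1 = Z^4.

H_0 = Z,  H_1 = Z^4.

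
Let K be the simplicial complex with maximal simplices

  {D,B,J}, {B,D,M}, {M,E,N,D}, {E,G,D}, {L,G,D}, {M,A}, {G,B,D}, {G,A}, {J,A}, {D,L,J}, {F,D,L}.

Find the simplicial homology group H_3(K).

H_3 = 0.

K has 10 vertices, 21 edges, 11 triangles, 1 3-simplex.
rank ∂_3 = 1, rank ∂_4 = 0 ⇒ b_3 = 1 − 1 − 0 = 0. So H_3 ≅ 0.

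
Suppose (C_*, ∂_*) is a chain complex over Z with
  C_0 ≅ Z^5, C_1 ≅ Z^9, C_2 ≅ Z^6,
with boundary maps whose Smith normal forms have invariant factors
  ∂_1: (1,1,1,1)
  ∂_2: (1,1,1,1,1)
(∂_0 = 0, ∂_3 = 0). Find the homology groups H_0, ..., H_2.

H_0: b_0 = 5 − 0 − 4 = 1; torsion from ∂_1 factors > 1: none. So H_0 = Z.
H_1: b_1 = 9 − 4 − 5 = 0; torsion from ∂_2 factors > 1: none. So H_1 = 0.
H_2: b_2 = 6 − 5 − 0 = 1; torsion from ∂_3 factors > 1: none. So H_2 = Z.

H_0 = Z,  H_1 = 0,  H_2 = Z.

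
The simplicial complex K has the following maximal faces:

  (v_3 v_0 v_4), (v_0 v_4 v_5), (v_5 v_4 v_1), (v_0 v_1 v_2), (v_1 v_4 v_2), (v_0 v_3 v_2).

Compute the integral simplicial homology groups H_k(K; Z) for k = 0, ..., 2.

Order the vertices as v_0 < v_1 < v_2 < v_3 < v_4 < v_5. Listing each simplex with vertices in this order, K has dimension 2 with simplices:

  0-simplices (6): [v_0], [v_1], [v_2], [v_3], [v_4], [v_5]
  1-simplices (12): [v_0,v_1], [v_0,v_2], [v_0,v_3], [v_0,v_4], [v_0,v_5], [v_1,v_2], [v_1,v_4], [v_1,v_5], [v_2,v_3], [v_2,v_4], [v_3,v_4], [v_4,v_5]
  2-simplices (6): [v_0,v_1,v_2], [v_0,v_2,v_3], [v_0,v_3,v_4], [v_0,v_4,v_5], [v_1,v_2,v_4], [v_1,v_4,v_5]

giving chain groups C_0 ≅ Z^6, C_1 ≅ Z^12, C_2 ≅ Z^6.

Boundary ∂_1: C_1 → C_0 maps an edge to its endpoints' difference, ∂[p,q] = q − p. For instance
  ∂[v_0,v_4] = [v_4] − [v_0].
As a 6×12 matrix over Z this has rank 5, with invariant factors (1,1,1,1,1).

The boundary map ∂_2: C_2 → C_1 maps a triangle to the signed sum of its edges. For instance
  ∂[v_1,v_4,v_5] = [v_4,v_5] − [v_1,v_5] + [v_1,v_4],
  ∂[v_0,v_3,v_4] = [v_3,v_4] − [v_0,v_4] + [v_0,v_3].
The 12×6 boundary matrix has rank 6 and Smith normal form diag(1,1,1,1,1,1).

Now H_k = ker ∂_k / im ∂_{k+1}, so:

  H_0: rank C_0 − rank ∂_1 = 6 − 5 = 1, and the invariant factors of ∂_1 are all 1, so H_0 ≅ Z.
  H_1: rank ker ∂_1 − rank ∂_2 = (12 − 5) − 6 = 1, and the invariant factors of ∂_2 are all 1, so H_1 ≅ Z.
  H_2: rank ker ∂_2 − rank ∂_3 = (6 − 6) − 0 = 0, and there is no ∂_3, so H_2 ≅ 0.

H_0 ≅ Z,  H_1 ≅ Z,  H_2 = 0.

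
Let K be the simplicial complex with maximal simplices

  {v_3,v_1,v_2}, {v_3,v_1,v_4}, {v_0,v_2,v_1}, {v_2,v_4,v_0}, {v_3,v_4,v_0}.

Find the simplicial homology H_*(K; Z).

Take the total order v_0 < v_1 < v_2 < v_3 < v_4 on the vertex set. Then K (dimension 2) consists of the simplices:

  0-simplices (5): [v_0], [v_1], [v_2], [v_3], [v_4]
  1-simplices (10): [v_0,v_1], [v_0,v_2], [v_0,v_3], [v_0,v_4], [v_1,v_2], [v_1,v_3], [v_1,v_4], [v_2,v_3], [v_2,v_4], [v_3,v_4]
  2-simplices (5): [v_0,v_1,v_2], [v_0,v_2,v_4], [v_0,v_3,v_4], [v_1,v_2,v_3], [v_1,v_3,v_4]

giving chain groups C_0 ≅ Z^5, C_1 ≅ Z^10, C_2 ≅ Z^5.

Boundary ∂_1: C_1 → C_0 is given by ∂[p,q] = [q] − [p].
The resulting 5×10 matrix has rank 4, and its Smith normal form has invariant factors (1,1,1,1).

The boundary map ∂_2: C_2 → C_1 acts by ∂[p,q,r] = [q,r] − [p,r] + [p,q]. For instance
  ∂[v_0,v_2,v_4] = [v_2,v_4] − [v_0,v_4] + [v_0,v_2],
  ∂[v_1,v_3,v_4] = [v_3,v_4] − [v_1,v_4] + [v_1,v_3].
The resulting 10×5 matrix has rank 5, and its Smith normal form has invariant factors (1,1,1,1,1).

Reading off H_k = ker ∂_k / im ∂_{k+1}:

  H_0: rank C_0 − rank ∂_1 = 5 − 4 = 1, and the invariant factors of ∂_1 are all 1, so H_0 ≅ Z.
  H_1: rank ker ∂_1 − rank ∂_2 = (10 − 4) − 5 = 1, and the invariant factors of ∂_2 are all 1, so H_1 ≅ Z.
  H_2: rank ker ∂_2 − rank ∂_3 = (5 − 5) − 0 = 0, and there is no ∂_3, so H_2 ≅ 0.

(K is a triangulation of the Möbius band.)

H_0 ≅ Z,  H_1 ≅ Z,  H_2 = 0.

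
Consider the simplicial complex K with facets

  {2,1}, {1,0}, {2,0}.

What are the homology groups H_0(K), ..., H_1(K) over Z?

H_0 = Z,  H_1 = Z.

We work with the vertex ordering 0 < 1 < 2. The simplices of K, each written with vertices in increasing order, are:

  0-simplices (3): [0], [1], [2]
  1-simplices (3): [0,1], [0,2], [1,2]

so the chain groups are C_0 ≅ Z^3, C_1 ≅ Z^3.

The boundary map ∂_1: C_1 → C_0 maps an edge to its endpoints' difference, ∂[p,q] = q − p. For instance
  ∂[0,1] = [1] − [0].
This gives a 3×3 integer matrix of rank 2; reducing to Smith normal form yields diagonal entries (1,1).

Computing H_k = (kernel of ∂_k) / (image of ∂_{k+1}):

  H_0: rank C_0 − rank ∂_1 = 3 − 2 = 1, and the invariant factors of ∂_1 are all 1, so H_0 ≅ Z.
  H_1: rank ker ∂_1 − rank ∂_2 = (3 − 2) − 0 = 1, and there is no ∂_2, so H_1 ≅ Z.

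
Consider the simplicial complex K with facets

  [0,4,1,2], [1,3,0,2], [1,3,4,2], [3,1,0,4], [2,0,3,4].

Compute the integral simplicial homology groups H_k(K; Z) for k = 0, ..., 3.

H_0 ≅ Z,  H_1 = 0,  H_2 = 0,  H_3 ≅ Z.

K has 5 vertices, 10 edges, 10 triangles, 5 3-simplices.
rank ∂_0 = 0, rank ∂_1 = 4 ⇒ b_0 = 5 − 0 − 4 = 1; all invariant factors of ∂_1 are 1 so no torsion. So H_0 ≅ Z.
rank ∂_1 = 4, rank ∂_2 = 6 ⇒ b_1 = 10 − 4 − 6 = 0; all invariant factors of ∂_2 are 1 so no torsion. So H_1 ≅ 0.
rank ∂_2 = 6, rank ∂_3 = 4 ⇒ b_2 = 10 − 6 − 4 = 0; all invariant factors of ∂_3 are 1 so no torsion. So H_2 ≅ 0.
rank ∂_3 = 4, rank ∂_4 = 0 ⇒ b_3 = 5 − 4 − 0 = 1. So H_3 ≅ Z.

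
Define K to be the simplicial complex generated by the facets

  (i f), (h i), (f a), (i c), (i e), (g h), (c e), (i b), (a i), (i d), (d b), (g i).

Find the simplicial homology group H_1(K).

K has 9 vertices, 12 edges.
rank ∂_1 = 8, rank ∂_2 = 0 ⇒ b_1 = 12 − 8 − 0 = 4. So H_1 ≅ Z^4.

H_1 = Z^4.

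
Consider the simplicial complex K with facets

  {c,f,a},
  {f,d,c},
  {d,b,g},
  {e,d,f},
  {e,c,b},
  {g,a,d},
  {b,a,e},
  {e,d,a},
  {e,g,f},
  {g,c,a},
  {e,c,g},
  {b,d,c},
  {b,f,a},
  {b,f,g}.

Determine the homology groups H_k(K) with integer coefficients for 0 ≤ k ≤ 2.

H_0 = Z,  H_1 = Z^2,  H_2 = Z.

K has 7 vertices, 21 edges, 14 triangles.
rank ∂_0 = 0, rank ∂_1 = 6 ⇒ b_0 = 7 − 0 − 6 = 1; all invariant factors of ∂_1 are 1 so no torsion. So H_0 = Z.
rank ∂_1 = 6, rank ∂_2 = 13 ⇒ b_1 = 21 − 6 − 13 = 2; all invariant factors of ∂_2 are 1 so no torsion. So H_1 = Z^2.
rank ∂_2 = 13, rank ∂_3 = 0 ⇒ b_2 = 14 − 13 − 0 = 1. So H_2 = Z.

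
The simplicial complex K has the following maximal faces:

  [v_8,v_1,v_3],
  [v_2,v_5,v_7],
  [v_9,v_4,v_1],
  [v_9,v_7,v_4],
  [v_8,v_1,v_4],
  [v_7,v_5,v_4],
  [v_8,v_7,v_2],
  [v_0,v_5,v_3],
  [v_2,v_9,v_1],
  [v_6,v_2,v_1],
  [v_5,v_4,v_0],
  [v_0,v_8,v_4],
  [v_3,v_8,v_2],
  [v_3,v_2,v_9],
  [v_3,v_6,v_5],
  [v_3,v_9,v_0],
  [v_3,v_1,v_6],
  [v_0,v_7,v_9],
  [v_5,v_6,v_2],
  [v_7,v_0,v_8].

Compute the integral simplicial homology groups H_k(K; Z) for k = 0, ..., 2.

Take the total order v_0 < v_1 < v_2 < v_3 < v_4 < v_5 < v_6 < v_7 < v_8 < v_9 on the vertex set. Then K (dimension 2) consists of the simplices:

  0-simplices (10): [v_0], [v_1], [v_2], [v_3], [v_4], [v_5], [v_6], [v_7], [v_8], [v_9]
  1-simplices (30): (30 of them)
  2-simplices (20): (20 of them)

giving chain groups C_0 ≅ Z^10, C_1 ≅ Z^30, C_2 ≅ Z^20.

Boundary ∂_1: C_1 → C_0 maps an edge to its endpoints' difference, ∂[p,q] = q − p. For instance
  ∂[v_0,v_9] = [v_9] − [v_0].
This gives a 10×30 integer matrix of rank 9; reducing to Smith normal form yields diagonal entries (1,1,1,1,1,1,1,1,1).

∂_2: C_2 → C_1 acts by ∂[p,q,r] = [q,r] − [p,r] + [p,q]. For instance
  ∂[v_1,v_2,v_9] = [v_2,v_9] − [v_1,v_9] + [v_1,v_2],
  ∂[v_0,v_4,v_5] = [v_4,v_5] − [v_0,v_5] + [v_0,v_4].
The 30×20 boundary matrix has rank 20 and Smith normal form diag(1,1,1,1,1,1,1,1,1,1,1,1,1,1,1,1,1,1,1,2).

Now H_k = ker ∂_k / im ∂_{k+1}, so:

  H_0: rank C_0 − rank ∂_1 = 10 − 9 = 1, and the invariant factors of ∂_1 are all 1, so H_0 ≅ Z.
  H_1: rank ker ∂_1 − rank ∂_2 = (30 − 9) − 20 = 1, and ∂_2 has invariant factor 2 > 1, so H_1 ≅ Z ⊕ Z/2Z.
  H_2: rank ker ∂_2 − rank ∂_3 = (20 − 20) − 0 = 0, and there is no ∂_3, so H_2 ≅ 0.

H_0 = Z,  H_1 = Z ⊕ Z/2Z,  H_2 = 0.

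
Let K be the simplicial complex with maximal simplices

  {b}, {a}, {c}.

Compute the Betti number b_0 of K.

b_0 = 3.

We work with the vertex ordering a < b < c. The simplices of K, each written with vertices in increasing order, are:

  0-simplices (3): a, b, c

giving chain groups C_0 ≅ Z^3.

Reading off H_k = ker ∂_k / im ∂_{k+1}:

  H_0: rank C_0 − rank ∂_1 = 3 − 0 = 3, and there is no ∂_1, so H_0 ≅ Z^3.

(K is a triangulation of a set of 3 points.)

Hence the Betti numbers are b_0 = 3.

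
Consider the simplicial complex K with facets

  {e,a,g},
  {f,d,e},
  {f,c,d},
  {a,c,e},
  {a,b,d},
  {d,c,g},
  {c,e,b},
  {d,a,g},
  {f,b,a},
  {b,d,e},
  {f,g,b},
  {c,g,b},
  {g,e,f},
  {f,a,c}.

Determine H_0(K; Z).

H_0 = Z.

Order the vertices as a < b < c < d < e < f < g. Listing each simplex with vertices in this order, K has dimension 2 with simplices:

  0-simplices (7): a, b, c, d, e, f, g
  1-simplices (21): ab, ac, ad, ae, af, ag, bc, bd, be, bf, bg, cd, ce, cf, cg, de, df, dg, ef, eg, fg
  2-simplices (14): abd, abf, ace, acf, adg, aeg, bce, bcg, bde, bfg, cdf, cdg, def, efg

giving chain groups C_0 ≅ Z^7, C_1 ≅ Z^21, C_2 ≅ Z^14.

∂_1: C_1 → C_0 maps an edge to its endpoints' difference, ∂[p,q] = q − p.
This gives a 7×21 integer matrix of rank 6; reducing to Smith normal form yields diagonal entries (1,1,1,1,1,1).

∂_2: C_2 → C_1 acts by ∂[p,q,r] = [q,r] − [p,r] + [p,q]. For instance
  ∂cdg = dg − cg + cd,
  ∂bce = ce − be + bc.
This gives a 21×14 integer matrix of rank 13; reducing to Smith normal form yields diagonal entries (1,1,1,1,1,1,1,1,1,1,1,1,1).

From H_k ≅ ker(∂_k) / im(∂_{k+1}) we obtain:

  H_0: rank C_0 − rank ∂_1 = 7 − 6 = 1, and the invariant factors of ∂_1 are all 1, so H_0 = Z.

(K is a triangulation of the torus T^2.)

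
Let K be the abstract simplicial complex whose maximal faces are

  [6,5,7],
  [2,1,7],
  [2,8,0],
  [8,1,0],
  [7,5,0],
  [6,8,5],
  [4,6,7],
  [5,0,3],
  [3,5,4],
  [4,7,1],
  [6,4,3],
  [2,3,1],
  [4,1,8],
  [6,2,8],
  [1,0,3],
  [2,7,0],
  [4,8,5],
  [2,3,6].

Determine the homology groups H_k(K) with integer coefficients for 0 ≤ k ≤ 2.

H_0 ≅ Z,  H_1 ≅ Z × Z/2,  H_2 = 0.

Fix the vertex order 0 < 1 < 2 < 3 < 4 < 5 < 6 < 7 < 8 and write every simplex with vertices in increasing order. Then dim K = 2 and the simplices of K are:

  0-simplices (9): [0], [1], [2], [3], [4], [5], [6], [7], [8]
  1-simplices (27): (27 of them)
  2-simplices (18): [0,1,3], [0,1,8], [0,2,7], [0,2,8], [0,3,5], [0,5,7], [1,2,3], [1,2,7], [1,4,7], [1,4,8], [2,3,6], [2,6,8], [3,4,5], [3,4,6], [4,5,8], [4,6,7], [5,6,7], [5,6,8]

giving chain groups C_0 ≅ Z^9, C_1 ≅ Z^27, C_2 ≅ Z^18.

The boundary map ∂_1: C_1 → C_0 is given by ∂[p,q] = [q] − [p]. For instance
  ∂[2,6] = [6] − [2].
As a 9×27 matrix over Z this has rank 8, with invariant factors (1,1,1,1,1,1,1,1).

The boundary map ∂_2: C_2 → C_1 maps a triangle to the signed sum of its edges. For instance
  ∂[4,5,8] = [5,8] − [4,8] + [4,5],
  ∂[5,6,7] = [6,7] − [5,7] + [5,6].
The 27×18 boundary matrix has rank 18 and Smith normal form diag(1,1,1,1,1,1,1,1,1,1,1,1,1,1,1,1,1,2).

Computing H_k = (kernel of ∂_k) / (image of ∂_{k+1}):

  H_0: rank C_0 − rank ∂_1 = 9 − 8 = 1, and the invariant factors of ∂_1 are all 1, so H_0 ≅ Z.
  H_1: rank ker ∂_1 − rank ∂_2 = (27 − 8) − 18 = 1, and ∂_2 has invariant factor 2 > 1, so H_1 ≅ Z × Z/2.
  H_2: rank ker ∂_2 − rank ∂_3 = (18 − 18) − 0 = 0, and there is no ∂_3, so H_2 ≅ 0.

As a check, the Euler characteristic is 9 − 27 + 18 = 0, which agrees with 1 − 1 + 0 = 0.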